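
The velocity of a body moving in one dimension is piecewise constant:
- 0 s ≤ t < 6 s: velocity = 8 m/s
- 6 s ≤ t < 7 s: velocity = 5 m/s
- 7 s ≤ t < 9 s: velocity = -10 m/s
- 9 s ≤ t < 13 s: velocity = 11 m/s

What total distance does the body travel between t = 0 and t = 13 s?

117 m

Distance (not displacement) is the total path length: add the absolute areas under v-t.
0–6 s: |8| × 6 = 48 m
6–7 s: |5| × 1 = 5 m
7–9 s: |-10| × 2 = 20 m
9–13 s: |11| × 4 = 44 m
Total distance = 117 m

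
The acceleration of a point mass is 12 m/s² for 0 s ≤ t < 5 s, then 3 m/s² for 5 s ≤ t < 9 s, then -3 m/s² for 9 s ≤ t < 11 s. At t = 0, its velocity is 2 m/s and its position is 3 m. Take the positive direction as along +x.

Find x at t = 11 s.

On each constant-a segment, Δv = aΔt and Δx = v₀Δt + ½aΔt²; chain segment to segment.
0–5 s: v starts 2 m/s; Δx = 2·5 + ½·12·5² = 160 m; v ends 62 m/s.
5–9 s: v starts 62 m/s; Δx = 62·4 + ½·3·4² = 272 m; v ends 74 m/s.
9–11 s: v starts 74 m/s; Δx = 74·2 + ½·-3·2² = 142 m; v ends 68 m/s.
x(11) = 3 + Σ Δx = 577 m.

577 m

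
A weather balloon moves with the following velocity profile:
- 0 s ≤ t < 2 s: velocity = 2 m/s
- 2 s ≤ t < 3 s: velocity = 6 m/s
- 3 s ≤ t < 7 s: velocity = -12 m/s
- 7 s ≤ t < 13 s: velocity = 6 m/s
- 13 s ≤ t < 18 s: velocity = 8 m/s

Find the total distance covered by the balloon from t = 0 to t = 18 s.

134 m

Distance (not displacement) is the total path length: add the absolute areas under v-t.
0–2 s: |2| × 2 = 4 m
2–3 s: |6| × 1 = 6 m
3–7 s: |-12| × 4 = 48 m
7–13 s: |6| × 6 = 36 m
13–18 s: |8| × 5 = 40 m
Total distance = 134 m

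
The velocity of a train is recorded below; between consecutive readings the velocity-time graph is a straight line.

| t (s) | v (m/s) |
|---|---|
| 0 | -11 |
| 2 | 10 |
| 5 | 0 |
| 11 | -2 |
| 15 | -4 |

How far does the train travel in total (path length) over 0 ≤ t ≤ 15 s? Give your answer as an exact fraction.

914/21 m

Distance (not displacement) is the total path length: add the absolute areas under v-t.
0–2 s: v = 0 at t = 22/21 s; triangle areas 121/21 + 100/21 = 221/21 m
2–5 s: |½(10 + 0)(3)| = 15 m
5–11 s: |½(0 + -2)(6)| = 6 m
11–15 s: |½(-2 + -4)(4)| = 12 m
Total distance = 914/21 m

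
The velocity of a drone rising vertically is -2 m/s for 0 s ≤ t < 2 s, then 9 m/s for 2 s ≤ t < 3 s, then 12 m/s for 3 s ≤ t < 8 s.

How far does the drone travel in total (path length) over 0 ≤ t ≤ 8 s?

Distance (not displacement) is the total path length: add the absolute areas under v-t.
0–2 s: |-2| × 2 = 4 m
2–3 s: |9| × 1 = 9 m
3–8 s: |12| × 5 = 60 m
Total distance = 73 m

73 m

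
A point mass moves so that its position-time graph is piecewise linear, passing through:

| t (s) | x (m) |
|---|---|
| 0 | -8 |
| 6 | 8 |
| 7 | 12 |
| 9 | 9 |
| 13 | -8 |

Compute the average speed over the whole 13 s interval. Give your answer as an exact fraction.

Average speed = (total path length)/(elapsed time); on a piecewise-linear x-t graph the path length is Σ|Δx|.
0–6 s: |Δx| = |8 − -8| = 16 m
6–7 s: |Δx| = |12 − 8| = 4 m
7–9 s: |Δx| = |9 − 12| = 3 m
9–13 s: |Δx| = |-8 − 9| = 17 m
Total path = 40 m; average speed = 40/13 = 40/13 m/s.

40/13 m/s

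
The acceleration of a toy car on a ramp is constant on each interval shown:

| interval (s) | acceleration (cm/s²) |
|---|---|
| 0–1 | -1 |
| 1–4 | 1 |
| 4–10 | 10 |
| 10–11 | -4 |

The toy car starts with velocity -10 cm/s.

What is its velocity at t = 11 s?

Δv equals the area under the a-t graph; then v = v₀ + Δv.
0–1 s: -1 × 1 = -1 cm/s
1–4 s: 1 × 3 = 3 cm/s
4–10 s: 10 × 6 = 60 cm/s
10–11 s: -4 × 1 = -4 cm/s
Δv = 58 cm/s, so v(11) = -10 + (58) = 48 cm/s.

48 cm/s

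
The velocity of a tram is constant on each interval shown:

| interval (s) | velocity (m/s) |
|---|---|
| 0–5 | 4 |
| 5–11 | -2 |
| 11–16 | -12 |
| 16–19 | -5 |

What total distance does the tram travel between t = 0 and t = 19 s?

Total distance travelled is ∫|v| dt — sum the magnitudes of each area piece.
0–5 s: |4| × 5 = 20 m
5–11 s: |-2| × 6 = 12 m
11–16 s: |-12| × 5 = 60 m
16–19 s: |-5| × 3 = 15 m
Total distance = 107 m

107 m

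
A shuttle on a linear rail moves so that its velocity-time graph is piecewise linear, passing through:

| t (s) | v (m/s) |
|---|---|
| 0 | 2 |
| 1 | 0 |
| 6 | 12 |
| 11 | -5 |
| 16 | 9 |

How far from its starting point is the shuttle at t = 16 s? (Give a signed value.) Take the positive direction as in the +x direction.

58.5 m

Displacement is the signed area under the v-t curve.
0–1 s: ½(2 + 0)(1) = 1 m
1–6 s: ½(0 + 12)(5) = 30 m
6–11 s: ½(12 + -5)(5) = 17.5 m
11–16 s: ½(-5 + 9)(5) = 10 m
Net displacement = 58.5 m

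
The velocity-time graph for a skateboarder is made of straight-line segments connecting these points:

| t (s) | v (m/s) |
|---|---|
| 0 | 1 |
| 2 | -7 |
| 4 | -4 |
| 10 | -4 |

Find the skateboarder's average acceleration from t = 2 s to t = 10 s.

Average acceleration = Δv/Δt = (-4 − -7)/(10 − 2) = 0.375 m/s².

0.375 m/s²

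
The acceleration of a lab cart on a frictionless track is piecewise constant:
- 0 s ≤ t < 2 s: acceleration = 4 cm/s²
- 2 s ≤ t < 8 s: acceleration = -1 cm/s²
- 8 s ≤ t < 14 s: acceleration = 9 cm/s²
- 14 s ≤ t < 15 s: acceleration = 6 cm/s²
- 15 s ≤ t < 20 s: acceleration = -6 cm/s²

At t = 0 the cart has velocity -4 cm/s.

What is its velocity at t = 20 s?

Δv equals the area under the a-t graph; then v = v₀ + Δv.
0–2 s: 4 × 2 = 8 cm/s
2–8 s: -1 × 6 = -6 cm/s
8–14 s: 9 × 6 = 54 cm/s
14–15 s: 6 × 1 = 6 cm/s
15–20 s: -6 × 5 = -30 cm/s
Δv = 32 cm/s, so v(20) = -4 + (32) = 28 cm/s.

28 cm/s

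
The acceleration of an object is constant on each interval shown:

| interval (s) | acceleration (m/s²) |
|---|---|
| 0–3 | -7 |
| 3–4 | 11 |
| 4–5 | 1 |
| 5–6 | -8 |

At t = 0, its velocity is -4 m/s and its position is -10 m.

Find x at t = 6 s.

-103.5 m

On each constant-a segment, Δv = aΔt and Δx = v₀Δt + ½aΔt²; chain segment to segment.
0–3 s: v starts -4 m/s; Δx = -4·3 + ½·-7·3² = -43.5 m; v ends -25 m/s.
3–4 s: v starts -25 m/s; Δx = -25·1 + ½·11·1² = -19.5 m; v ends -14 m/s.
4–5 s: v starts -14 m/s; Δx = -14·1 + ½·1·1² = -13.5 m; v ends -13 m/s.
5–6 s: v starts -13 m/s; Δx = -13·1 + ½·-8·1² = -17 m; v ends -21 m/s.
x(6) = -10 + Σ Δx = -103.5 m.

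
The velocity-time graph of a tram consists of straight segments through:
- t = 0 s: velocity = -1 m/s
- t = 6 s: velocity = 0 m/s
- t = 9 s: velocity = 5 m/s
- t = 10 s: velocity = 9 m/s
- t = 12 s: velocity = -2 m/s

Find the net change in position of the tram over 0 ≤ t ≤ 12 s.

18.5 m

Net displacement equals the area under the velocity-time graph (areas below the axis count negative).
0–6 s: ½(-1 + 0)(6) = -3 m
6–9 s: ½(0 + 5)(3) = 7.5 m
9–10 s: ½(5 + 9)(1) = 7 m
10–12 s: ½(9 + -2)(2) = 7 m
Net displacement = 18.5 m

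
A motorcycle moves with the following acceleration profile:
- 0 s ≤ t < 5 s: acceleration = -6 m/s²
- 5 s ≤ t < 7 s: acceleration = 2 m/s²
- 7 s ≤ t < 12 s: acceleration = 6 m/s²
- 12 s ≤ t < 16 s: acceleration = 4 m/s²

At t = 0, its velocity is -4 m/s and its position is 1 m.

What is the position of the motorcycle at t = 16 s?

On each constant-a segment, Δv = aΔt and Δx = v₀Δt + ½aΔt²; chain segment to segment.
0–5 s: v starts -4 m/s; Δx = -4·5 + ½·-6·5² = -95 m; v ends -34 m/s.
5–7 s: v starts -34 m/s; Δx = -34·2 + ½·2·2² = -64 m; v ends -30 m/s.
7–12 s: v starts -30 m/s; Δx = -30·5 + ½·6·5² = -75 m; v ends 0 m/s.
12–16 s: v starts 0 m/s; Δx = 0·4 + ½·4·4² = 32 m; v ends 16 m/s.
x(16) = 1 + Σ Δx = -201 m.

-201 m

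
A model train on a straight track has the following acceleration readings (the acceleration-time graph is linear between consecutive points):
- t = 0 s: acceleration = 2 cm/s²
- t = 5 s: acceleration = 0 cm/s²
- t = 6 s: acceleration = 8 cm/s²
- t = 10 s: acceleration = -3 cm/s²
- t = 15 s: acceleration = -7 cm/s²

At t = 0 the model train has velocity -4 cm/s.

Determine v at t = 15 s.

-10 cm/s

Δv equals the area under the a-t graph; then v = v₀ + Δv.
0–5 s: ½(2 + 0)(5) = 5 cm/s
5–6 s: ½(0 + 8)(1) = 4 cm/s
6–10 s: ½(8 + -3)(4) = 10 cm/s
10–15 s: ½(-3 + -7)(5) = -25 cm/s
Δv = -6 cm/s, so v(15) = -4 + (-6) = -10 cm/s.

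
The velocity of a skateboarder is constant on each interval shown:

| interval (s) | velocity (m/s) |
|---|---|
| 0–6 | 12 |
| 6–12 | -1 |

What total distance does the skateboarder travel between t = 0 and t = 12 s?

78 m

Total distance travelled is ∫|v| dt — sum the magnitudes of each area piece.
0–6 s: |12| × 6 = 72 m
6–12 s: |-1| × 6 = 6 m
Total distance = 78 m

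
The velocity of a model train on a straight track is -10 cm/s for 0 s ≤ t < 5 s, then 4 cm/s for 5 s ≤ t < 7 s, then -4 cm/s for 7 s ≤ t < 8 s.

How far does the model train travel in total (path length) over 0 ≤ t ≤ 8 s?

Distance (not displacement) is the total path length: add the absolute areas under v-t.
0–5 s: |-10| × 5 = 50 cm
5–7 s: |4| × 2 = 8 cm
7–8 s: |-4| × 1 = 4 cm
Total distance = 62 cm

62 cm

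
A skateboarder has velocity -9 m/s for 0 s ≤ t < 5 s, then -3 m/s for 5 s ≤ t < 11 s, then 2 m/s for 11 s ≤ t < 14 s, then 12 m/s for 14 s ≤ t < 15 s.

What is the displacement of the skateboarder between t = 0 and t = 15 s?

Displacement is the signed area under the v-t curve.
0–5 s: -9 × 5 = -45 m
5–11 s: -3 × 6 = -18 m
11–14 s: 2 × 3 = 6 m
14–15 s: 12 × 1 = 12 m
Net displacement = -45 m

-45 m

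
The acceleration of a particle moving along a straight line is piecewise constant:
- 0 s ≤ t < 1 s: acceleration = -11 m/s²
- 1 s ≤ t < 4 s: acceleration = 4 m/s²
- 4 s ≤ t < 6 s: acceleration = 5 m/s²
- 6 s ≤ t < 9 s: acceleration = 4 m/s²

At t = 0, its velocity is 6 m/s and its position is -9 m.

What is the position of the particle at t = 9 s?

87.5 m

On each constant-a segment, Δv = aΔt and Δx = v₀Δt + ½aΔt²; chain segment to segment.
0–1 s: v starts 6 m/s; Δx = 6·1 + ½·-11·1² = 0.5 m; v ends -5 m/s.
1–4 s: v starts -5 m/s; Δx = -5·3 + ½·4·3² = 3 m; v ends 7 m/s.
4–6 s: v starts 7 m/s; Δx = 7·2 + ½·5·2² = 24 m; v ends 17 m/s.
6–9 s: v starts 17 m/s; Δx = 17·3 + ½·4·3² = 69 m; v ends 29 m/s.
x(9) = -9 + Σ Δx = 87.5 m.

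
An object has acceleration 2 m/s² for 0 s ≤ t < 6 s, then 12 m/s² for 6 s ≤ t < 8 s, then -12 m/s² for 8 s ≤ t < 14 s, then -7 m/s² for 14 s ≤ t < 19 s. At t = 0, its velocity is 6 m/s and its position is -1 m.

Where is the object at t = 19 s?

On each constant-a segment, Δv = aΔt and Δx = v₀Δt + ½aΔt²; chain segment to segment.
0–6 s: v starts 6 m/s; Δx = 6·6 + ½·2·6² = 72 m; v ends 18 m/s.
6–8 s: v starts 18 m/s; Δx = 18·2 + ½·12·2² = 60 m; v ends 42 m/s.
8–14 s: v starts 42 m/s; Δx = 42·6 + ½·-12·6² = 36 m; v ends -30 m/s.
14–19 s: v starts -30 m/s; Δx = -30·5 + ½·-7·5² = -237.5 m; v ends -65 m/s.
x(19) = -1 + Σ Δx = -70.5 m.

-70.5 m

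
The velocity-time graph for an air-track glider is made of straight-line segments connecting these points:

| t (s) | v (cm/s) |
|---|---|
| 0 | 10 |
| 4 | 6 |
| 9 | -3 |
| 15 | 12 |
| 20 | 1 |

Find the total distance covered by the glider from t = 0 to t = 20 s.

107.6 cm

Distance (not displacement) is the total path length: add the absolute areas under v-t.
0–4 s: |½(10 + 6)(4)| = 32 cm
4–9 s: v = 0 at t = 22/3 s; triangle areas 10 + 2.5 = 12.5 cm
9–15 s: v = 0 at t = 10.2 s; triangle areas 1.8 + 28.8 = 30.6 cm
15–20 s: |½(12 + 1)(5)| = 32.5 cm
Total distance = 107.6 cm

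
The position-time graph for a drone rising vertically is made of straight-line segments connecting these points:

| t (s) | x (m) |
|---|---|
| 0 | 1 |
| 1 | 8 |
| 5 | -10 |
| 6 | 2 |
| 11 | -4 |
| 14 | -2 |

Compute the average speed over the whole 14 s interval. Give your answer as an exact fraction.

45/14 m/s

Average speed = (total path length)/(elapsed time); on a piecewise-linear x-t graph the path length is Σ|Δx|.
0–1 s: |Δx| = |8 − 1| = 7 m
1–5 s: |Δx| = |-10 − 8| = 18 m
5–6 s: |Δx| = |2 − -10| = 12 m
6–11 s: |Δx| = |-4 − 2| = 6 m
11–14 s: |Δx| = |-2 − -4| = 2 m
Total path = 45 m; average speed = 45/14 = 45/14 m/s.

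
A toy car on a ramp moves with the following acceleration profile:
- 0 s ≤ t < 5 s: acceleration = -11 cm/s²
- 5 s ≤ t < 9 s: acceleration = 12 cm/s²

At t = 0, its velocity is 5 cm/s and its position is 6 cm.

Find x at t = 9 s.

-210.5 cm

On each constant-a segment, Δv = aΔt and Δx = v₀Δt + ½aΔt²; chain segment to segment.
0–5 s: v starts 5 cm/s; Δx = 5·5 + ½·-11·5² = -112.5 cm; v ends -50 cm/s.
5–9 s: v starts -50 cm/s; Δx = -50·4 + ½·12·4² = -104 cm; v ends -2 cm/s.
x(9) = 6 + Σ Δx = -210.5 cm.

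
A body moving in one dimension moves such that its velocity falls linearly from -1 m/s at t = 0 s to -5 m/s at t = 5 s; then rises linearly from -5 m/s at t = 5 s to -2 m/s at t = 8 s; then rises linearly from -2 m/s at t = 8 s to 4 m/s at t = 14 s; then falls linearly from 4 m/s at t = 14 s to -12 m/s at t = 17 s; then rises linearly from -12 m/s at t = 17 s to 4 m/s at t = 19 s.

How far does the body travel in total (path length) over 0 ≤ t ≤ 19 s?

Distance (not displacement) is the total path length: add the absolute areas under v-t.
0–5 s: |½(-1 + -5)(5)| = 15 m
5–8 s: |½(-5 + -2)(3)| = 10.5 m
8–14 s: v = 0 at t = 10 s; triangle areas 2 + 8 = 10 m
14–17 s: v = 0 at t = 14.75 s; triangle areas 1.5 + 13.5 = 15 m
17–19 s: v = 0 at t = 18.5 s; triangle areas 9 + 1 = 10 m
Total distance = 60.5 m

60.5 m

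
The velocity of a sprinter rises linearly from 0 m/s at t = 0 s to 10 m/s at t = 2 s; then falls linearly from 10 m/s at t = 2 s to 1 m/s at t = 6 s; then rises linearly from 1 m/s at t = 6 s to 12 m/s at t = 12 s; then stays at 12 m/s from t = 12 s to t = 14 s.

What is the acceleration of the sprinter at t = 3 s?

Acceleration is the slope of the v-t graph on 2–6 s: (1 − 10)/(6 − 2) = -2.25 m/s².

-2.25 m/s²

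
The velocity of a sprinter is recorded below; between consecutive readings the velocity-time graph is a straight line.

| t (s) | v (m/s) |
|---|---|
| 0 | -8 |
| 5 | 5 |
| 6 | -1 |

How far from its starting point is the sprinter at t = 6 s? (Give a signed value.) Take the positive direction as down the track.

Displacement is the signed area under the v-t curve.
0–5 s: ½(-8 + 5)(5) = -7.5 m
5–6 s: ½(5 + -1)(1) = 2 m
Net displacement = -5.5 m

-5.5 m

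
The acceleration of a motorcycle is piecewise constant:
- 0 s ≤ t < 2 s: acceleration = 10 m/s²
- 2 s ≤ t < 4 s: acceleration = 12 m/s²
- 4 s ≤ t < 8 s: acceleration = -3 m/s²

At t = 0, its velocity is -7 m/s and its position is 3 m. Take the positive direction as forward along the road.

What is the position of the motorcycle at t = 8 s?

183 m

On each constant-a segment, Δv = aΔt and Δx = v₀Δt + ½aΔt²; chain segment to segment.
0–2 s: v starts -7 m/s; Δx = -7·2 + ½·10·2² = 6 m; v ends 13 m/s.
2–4 s: v starts 13 m/s; Δx = 13·2 + ½·12·2² = 50 m; v ends 37 m/s.
4–8 s: v starts 37 m/s; Δx = 37·4 + ½·-3·4² = 124 m; v ends 25 m/s.
x(8) = 3 + Σ Δx = 183 m.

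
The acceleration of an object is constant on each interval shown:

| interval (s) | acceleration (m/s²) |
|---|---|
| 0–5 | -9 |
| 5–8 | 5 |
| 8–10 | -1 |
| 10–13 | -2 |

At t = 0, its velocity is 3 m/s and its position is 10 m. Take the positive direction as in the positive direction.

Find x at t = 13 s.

-343 m

On each constant-a segment, Δv = aΔt and Δx = v₀Δt + ½aΔt²; chain segment to segment.
0–5 s: v starts 3 m/s; Δx = 3·5 + ½·-9·5² = -97.5 m; v ends -42 m/s.
5–8 s: v starts -42 m/s; Δx = -42·3 + ½·5·3² = -103.5 m; v ends -27 m/s.
8–10 s: v starts -27 m/s; Δx = -27·2 + ½·-1·2² = -56 m; v ends -29 m/s.
10–13 s: v starts -29 m/s; Δx = -29·3 + ½·-2·3² = -96 m; v ends -35 m/s.
x(13) = 10 + Σ Δx = -343 m.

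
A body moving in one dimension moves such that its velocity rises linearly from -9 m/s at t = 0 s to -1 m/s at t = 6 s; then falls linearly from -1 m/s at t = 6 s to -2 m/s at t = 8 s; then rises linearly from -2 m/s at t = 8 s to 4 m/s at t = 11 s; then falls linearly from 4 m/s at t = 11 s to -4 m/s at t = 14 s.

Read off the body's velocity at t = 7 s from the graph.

On 6–8 s the graph is linear from -1 to -2 m/s: v(7) = -1 + (-2 − -1)·(7 − 6)/(8 − 6) = -1.5 m/s.

-1.5 m/s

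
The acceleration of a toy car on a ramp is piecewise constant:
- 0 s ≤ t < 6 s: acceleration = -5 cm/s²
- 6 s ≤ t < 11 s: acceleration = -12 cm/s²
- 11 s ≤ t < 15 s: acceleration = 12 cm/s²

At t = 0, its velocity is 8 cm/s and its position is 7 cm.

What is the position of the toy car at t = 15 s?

-527 cm

On each constant-a segment, Δv = aΔt and Δx = v₀Δt + ½aΔt²; chain segment to segment.
0–6 s: v starts 8 cm/s; Δx = 8·6 + ½·-5·6² = -42 cm; v ends -22 cm/s.
6–11 s: v starts -22 cm/s; Δx = -22·5 + ½·-12·5² = -260 cm; v ends -82 cm/s.
11–15 s: v starts -82 cm/s; Δx = -82·4 + ½·12·4² = -232 cm; v ends -34 cm/s.
x(15) = 7 + Σ Δx = -527 cm.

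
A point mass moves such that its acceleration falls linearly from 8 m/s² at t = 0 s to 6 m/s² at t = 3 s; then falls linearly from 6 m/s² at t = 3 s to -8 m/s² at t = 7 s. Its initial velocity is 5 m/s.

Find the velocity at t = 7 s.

22 m/s

Δv equals the area under the a-t graph; then v = v₀ + Δv.
0–3 s: ½(8 + 6)(3) = 21 m/s
3–7 s: ½(6 + -8)(4) = -4 m/s
Δv = 17 m/s, so v(7) = 5 + (17) = 22 m/s.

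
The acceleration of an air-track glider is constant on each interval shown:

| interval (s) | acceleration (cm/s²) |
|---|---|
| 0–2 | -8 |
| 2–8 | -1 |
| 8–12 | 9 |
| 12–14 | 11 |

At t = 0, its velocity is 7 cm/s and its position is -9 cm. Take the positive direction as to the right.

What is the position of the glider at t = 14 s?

-7 cm

On each constant-a segment, Δv = aΔt and Δx = v₀Δt + ½aΔt²; chain segment to segment.
0–2 s: v starts 7 cm/s; Δx = 7·2 + ½·-8·2² = -2 cm; v ends -9 cm/s.
2–8 s: v starts -9 cm/s; Δx = -9·6 + ½·-1·6² = -72 cm; v ends -15 cm/s.
8–12 s: v starts -15 cm/s; Δx = -15·4 + ½·9·4² = 12 cm; v ends 21 cm/s.
12–14 s: v starts 21 cm/s; Δx = 21·2 + ½·11·2² = 64 cm; v ends 43 cm/s.
x(14) = -9 + Σ Δx = -7 cm.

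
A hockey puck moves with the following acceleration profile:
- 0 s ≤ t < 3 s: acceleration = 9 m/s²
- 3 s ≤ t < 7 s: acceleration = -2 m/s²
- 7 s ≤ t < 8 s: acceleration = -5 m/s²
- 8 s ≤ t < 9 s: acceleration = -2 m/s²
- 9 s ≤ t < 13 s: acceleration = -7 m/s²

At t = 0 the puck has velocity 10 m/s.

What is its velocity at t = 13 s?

Δv equals the area under the a-t graph; then v = v₀ + Δv.
0–3 s: 9 × 3 = 27 m/s
3–7 s: -2 × 4 = -8 m/s
7–8 s: -5 × 1 = -5 m/s
8–9 s: -2 × 1 = -2 m/s
9–13 s: -7 × 4 = -28 m/s
Δv = -16 m/s, so v(13) = 10 + (-16) = -6 m/s.

-6 m/s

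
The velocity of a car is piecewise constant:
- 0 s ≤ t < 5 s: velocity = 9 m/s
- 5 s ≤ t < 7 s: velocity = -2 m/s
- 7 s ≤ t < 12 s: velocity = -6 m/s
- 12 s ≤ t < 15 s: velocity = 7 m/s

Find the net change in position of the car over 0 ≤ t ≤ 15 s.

Net displacement equals the area under the velocity-time graph (areas below the axis count negative).
0–5 s: 9 × 5 = 45 m
5–7 s: -2 × 2 = -4 m
7–12 s: -6 × 5 = -30 m
12–15 s: 7 × 3 = 21 m
Net displacement = 32 m

32 m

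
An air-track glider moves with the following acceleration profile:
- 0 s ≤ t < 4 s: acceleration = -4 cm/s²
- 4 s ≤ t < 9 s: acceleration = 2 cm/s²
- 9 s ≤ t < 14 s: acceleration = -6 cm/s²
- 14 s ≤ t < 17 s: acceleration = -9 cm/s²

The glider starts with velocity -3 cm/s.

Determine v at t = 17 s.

Δv equals the area under the a-t graph; then v = v₀ + Δv.
0–4 s: -4 × 4 = -16 cm/s
4–9 s: 2 × 5 = 10 cm/s
9–14 s: -6 × 5 = -30 cm/s
14–17 s: -9 × 3 = -27 cm/s
Δv = -63 cm/s, so v(17) = -3 + (-63) = -66 cm/s.

-66 cm/s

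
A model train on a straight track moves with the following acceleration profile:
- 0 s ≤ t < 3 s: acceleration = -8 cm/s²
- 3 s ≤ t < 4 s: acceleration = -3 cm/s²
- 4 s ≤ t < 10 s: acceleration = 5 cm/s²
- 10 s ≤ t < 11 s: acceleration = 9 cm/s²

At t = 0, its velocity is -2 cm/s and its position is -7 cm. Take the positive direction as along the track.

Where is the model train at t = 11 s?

-155 cm

On each constant-a segment, Δv = aΔt and Δx = v₀Δt + ½aΔt²; chain segment to segment.
0–3 s: v starts -2 cm/s; Δx = -2·3 + ½·-8·3² = -42 cm; v ends -26 cm/s.
3–4 s: v starts -26 cm/s; Δx = -26·1 + ½·-3·1² = -27.5 cm; v ends -29 cm/s.
4–10 s: v starts -29 cm/s; Δx = -29·6 + ½·5·6² = -84 cm; v ends 1 cm/s.
10–11 s: v starts 1 cm/s; Δx = 1·1 + ½·9·1² = 5.5 cm; v ends 10 cm/s.
x(11) = -7 + Σ Δx = -155 cm.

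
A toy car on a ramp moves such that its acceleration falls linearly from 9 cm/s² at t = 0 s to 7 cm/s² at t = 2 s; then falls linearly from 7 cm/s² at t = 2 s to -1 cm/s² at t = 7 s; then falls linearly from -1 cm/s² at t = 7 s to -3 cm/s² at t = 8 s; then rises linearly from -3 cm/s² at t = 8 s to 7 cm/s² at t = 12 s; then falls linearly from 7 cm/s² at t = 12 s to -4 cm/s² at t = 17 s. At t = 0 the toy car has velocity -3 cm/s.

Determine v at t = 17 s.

Δv equals the area under the a-t graph; then v = v₀ + Δv.
0–2 s: ½(9 + 7)(2) = 16 cm/s
2–7 s: ½(7 + -1)(5) = 15 cm/s
7–8 s: ½(-1 + -3)(1) = -2 cm/s
8–12 s: ½(-3 + 7)(4) = 8 cm/s
12–17 s: ½(7 + -4)(5) = 7.5 cm/s
Δv = 44.5 cm/s, so v(17) = -3 + (44.5) = 41.5 cm/s.

41.5 cm/s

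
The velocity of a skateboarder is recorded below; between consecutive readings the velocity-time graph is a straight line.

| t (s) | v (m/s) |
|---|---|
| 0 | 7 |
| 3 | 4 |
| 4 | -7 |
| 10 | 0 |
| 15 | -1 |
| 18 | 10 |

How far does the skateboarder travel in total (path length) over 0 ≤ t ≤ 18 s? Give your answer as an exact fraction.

624/11 m

Total distance travelled is ∫|v| dt — sum the magnitudes of each area piece.
0–3 s: |½(7 + 4)(3)| = 16.5 m
3–4 s: v = 0 at t = 37/11 s; triangle areas 8/11 + 49/22 = 65/22 m
4–10 s: |½(-7 + 0)(6)| = 21 m
10–15 s: |½(0 + -1)(5)| = 2.5 m
15–18 s: v = 0 at t = 168/11 s; triangle areas 3/22 + 150/11 = 303/22 m
Total distance = 624/11 m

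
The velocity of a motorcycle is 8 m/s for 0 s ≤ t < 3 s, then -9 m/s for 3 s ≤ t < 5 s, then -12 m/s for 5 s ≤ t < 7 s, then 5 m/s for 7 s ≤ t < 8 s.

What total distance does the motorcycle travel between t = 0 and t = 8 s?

71 m

Distance (not displacement) is the total path length: add the absolute areas under v-t.
0–3 s: |8| × 3 = 24 m
3–5 s: |-9| × 2 = 18 m
5–7 s: |-12| × 2 = 24 m
7–8 s: |5| × 1 = 5 m
Total distance = 71 m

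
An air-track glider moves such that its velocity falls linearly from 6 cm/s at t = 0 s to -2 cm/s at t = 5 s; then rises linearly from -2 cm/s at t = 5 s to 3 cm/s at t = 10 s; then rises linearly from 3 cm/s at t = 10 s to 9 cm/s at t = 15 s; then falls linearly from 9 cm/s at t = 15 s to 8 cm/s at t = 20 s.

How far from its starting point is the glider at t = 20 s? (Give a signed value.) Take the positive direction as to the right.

Net displacement equals the area under the velocity-time graph (areas below the axis count negative).
0–5 s: ½(6 + -2)(5) = 10 cm
5–10 s: ½(-2 + 3)(5) = 2.5 cm
10–15 s: ½(3 + 9)(5) = 30 cm
15–20 s: ½(9 + 8)(5) = 42.5 cm
Net displacement = 85 cm

85 cm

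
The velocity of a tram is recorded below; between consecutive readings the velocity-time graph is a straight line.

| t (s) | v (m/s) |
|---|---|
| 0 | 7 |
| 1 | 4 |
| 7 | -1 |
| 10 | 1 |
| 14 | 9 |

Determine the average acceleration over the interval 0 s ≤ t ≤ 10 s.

Average acceleration = Δv/Δt = (1 − 7)/(10 − 0) = -0.6 m/s².

-0.6 m/s²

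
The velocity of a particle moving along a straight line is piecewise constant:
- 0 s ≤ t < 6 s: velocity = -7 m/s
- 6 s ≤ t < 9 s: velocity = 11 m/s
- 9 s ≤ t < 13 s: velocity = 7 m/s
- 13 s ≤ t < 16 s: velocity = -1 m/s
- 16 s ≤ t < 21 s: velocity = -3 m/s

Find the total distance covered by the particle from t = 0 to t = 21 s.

121 m

Distance (not displacement) is the total path length: add the absolute areas under v-t.
0–6 s: |-7| × 6 = 42 m
6–9 s: |11| × 3 = 33 m
9–13 s: |7| × 4 = 28 m
13–16 s: |-1| × 3 = 3 m
16–21 s: |-3| × 5 = 15 m
Total distance = 121 m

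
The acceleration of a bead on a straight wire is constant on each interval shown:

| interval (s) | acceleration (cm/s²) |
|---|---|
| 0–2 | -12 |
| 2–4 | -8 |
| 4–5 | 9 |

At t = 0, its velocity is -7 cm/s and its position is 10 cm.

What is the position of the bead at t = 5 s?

-148.5 cm

On each constant-a segment, Δv = aΔt and Δx = v₀Δt + ½aΔt²; chain segment to segment.
0–2 s: v starts -7 cm/s; Δx = -7·2 + ½·-12·2² = -38 cm; v ends -31 cm/s.
2–4 s: v starts -31 cm/s; Δx = -31·2 + ½·-8·2² = -78 cm; v ends -47 cm/s.
4–5 s: v starts -47 cm/s; Δx = -47·1 + ½·9·1² = -42.5 cm; v ends -38 cm/s.
x(5) = 10 + Σ Δx = -148.5 cm.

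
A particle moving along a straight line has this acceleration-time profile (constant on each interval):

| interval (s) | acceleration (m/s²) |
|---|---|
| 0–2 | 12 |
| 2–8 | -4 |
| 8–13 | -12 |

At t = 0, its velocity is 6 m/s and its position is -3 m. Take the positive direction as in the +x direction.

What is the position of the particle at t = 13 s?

On each constant-a segment, Δv = aΔt and Δx = v₀Δt + ½aΔt²; chain segment to segment.
0–2 s: v starts 6 m/s; Δx = 6·2 + ½·12·2² = 36 m; v ends 30 m/s.
2–8 s: v starts 30 m/s; Δx = 30·6 + ½·-4·6² = 108 m; v ends 6 m/s.
8–13 s: v starts 6 m/s; Δx = 6·5 + ½·-12·5² = -120 m; v ends -54 m/s.
x(13) = -3 + Σ Δx = 21 m.

21 m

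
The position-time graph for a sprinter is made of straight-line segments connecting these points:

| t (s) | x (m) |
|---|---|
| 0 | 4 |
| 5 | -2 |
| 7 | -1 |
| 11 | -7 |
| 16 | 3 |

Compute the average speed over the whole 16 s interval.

1.4375 m/s

Average speed = (total path length)/(elapsed time); on a piecewise-linear x-t graph the path length is Σ|Δx|.
0–5 s: |Δx| = |-2 − 4| = 6 m
5–7 s: |Δx| = |-1 − -2| = 1 m
7–11 s: |Δx| = |-7 − -1| = 6 m
11–16 s: |Δx| = |3 − -7| = 10 m
Total path = 23 m; average speed = 23/16 = 1.4375 m/s.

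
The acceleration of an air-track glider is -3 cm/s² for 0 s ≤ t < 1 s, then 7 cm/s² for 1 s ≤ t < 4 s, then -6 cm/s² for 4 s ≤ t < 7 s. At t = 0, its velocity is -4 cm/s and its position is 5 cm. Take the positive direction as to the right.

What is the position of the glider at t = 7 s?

On each constant-a segment, Δv = aΔt and Δx = v₀Δt + ½aΔt²; chain segment to segment.
0–1 s: v starts -4 cm/s; Δx = -4·1 + ½·-3·1² = -5.5 cm; v ends -7 cm/s.
1–4 s: v starts -7 cm/s; Δx = -7·3 + ½·7·3² = 10.5 cm; v ends 14 cm/s.
4–7 s: v starts 14 cm/s; Δx = 14·3 + ½·-6·3² = 15 cm; v ends -4 cm/s.
x(7) = 5 + Σ Δx = 25 cm.

25 cm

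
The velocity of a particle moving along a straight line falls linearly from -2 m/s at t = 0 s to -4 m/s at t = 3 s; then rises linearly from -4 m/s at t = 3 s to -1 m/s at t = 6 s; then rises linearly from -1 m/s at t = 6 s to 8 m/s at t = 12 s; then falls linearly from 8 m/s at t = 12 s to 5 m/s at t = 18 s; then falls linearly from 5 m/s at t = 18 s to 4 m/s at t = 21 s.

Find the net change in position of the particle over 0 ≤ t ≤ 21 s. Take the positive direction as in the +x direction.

Displacement is the signed area under the v-t curve.
0–3 s: ½(-2 + -4)(3) = -9 m
3–6 s: ½(-4 + -1)(3) = -7.5 m
6–12 s: ½(-1 + 8)(6) = 21 m
12–18 s: ½(8 + 5)(6) = 39 m
18–21 s: ½(5 + 4)(3) = 13.5 m
Net displacement = 57 m

57 m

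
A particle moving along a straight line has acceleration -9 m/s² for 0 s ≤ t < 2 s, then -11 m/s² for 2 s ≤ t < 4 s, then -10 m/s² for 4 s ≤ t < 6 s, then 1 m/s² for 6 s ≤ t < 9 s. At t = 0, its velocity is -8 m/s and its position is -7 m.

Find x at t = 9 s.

-430.5 m

On each constant-a segment, Δv = aΔt and Δx = v₀Δt + ½aΔt²; chain segment to segment.
0–2 s: v starts -8 m/s; Δx = -8·2 + ½·-9·2² = -34 m; v ends -26 m/s.
2–4 s: v starts -26 m/s; Δx = -26·2 + ½·-11·2² = -74 m; v ends -48 m/s.
4–6 s: v starts -48 m/s; Δx = -48·2 + ½·-10·2² = -116 m; v ends -68 m/s.
6–9 s: v starts -68 m/s; Δx = -68·3 + ½·1·3² = -199.5 m; v ends -65 m/s.
x(9) = -7 + Σ Δx = -430.5 m.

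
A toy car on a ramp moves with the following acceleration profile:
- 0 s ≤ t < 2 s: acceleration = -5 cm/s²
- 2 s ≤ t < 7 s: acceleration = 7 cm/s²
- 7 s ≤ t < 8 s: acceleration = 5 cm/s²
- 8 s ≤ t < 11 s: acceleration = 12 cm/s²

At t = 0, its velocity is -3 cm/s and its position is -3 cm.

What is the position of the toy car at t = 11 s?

On each constant-a segment, Δv = aΔt and Δx = v₀Δt + ½aΔt²; chain segment to segment.
0–2 s: v starts -3 cm/s; Δx = -3·2 + ½·-5·2² = -16 cm; v ends -13 cm/s.
2–7 s: v starts -13 cm/s; Δx = -13·5 + ½·7·5² = 22.5 cm; v ends 22 cm/s.
7–8 s: v starts 22 cm/s; Δx = 22·1 + ½·5·1² = 24.5 cm; v ends 27 cm/s.
8–11 s: v starts 27 cm/s; Δx = 27·3 + ½·12·3² = 135 cm; v ends 63 cm/s.
x(11) = -3 + Σ Δx = 163 cm.

163 cm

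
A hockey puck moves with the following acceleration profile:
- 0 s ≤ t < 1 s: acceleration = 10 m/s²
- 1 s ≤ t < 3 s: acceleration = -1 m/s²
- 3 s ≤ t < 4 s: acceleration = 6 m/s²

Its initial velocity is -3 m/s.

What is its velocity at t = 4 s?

Δv equals the area under the a-t graph; then v = v₀ + Δv.
0–1 s: 10 × 1 = 10 m/s
1–3 s: -1 × 2 = -2 m/s
3–4 s: 6 × 1 = 6 m/s
Δv = 14 m/s, so v(4) = -3 + (14) = 11 m/s.

11 m/s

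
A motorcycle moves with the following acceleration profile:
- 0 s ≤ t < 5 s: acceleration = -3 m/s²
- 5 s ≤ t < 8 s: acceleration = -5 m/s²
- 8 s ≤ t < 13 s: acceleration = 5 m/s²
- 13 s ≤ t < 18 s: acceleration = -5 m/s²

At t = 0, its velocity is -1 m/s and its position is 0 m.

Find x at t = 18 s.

On each constant-a segment, Δv = aΔt and Δx = v₀Δt + ½aΔt²; chain segment to segment.
0–5 s: v starts -1 m/s; Δx = -1·5 + ½·-3·5² = -42.5 m; v ends -16 m/s.
5–8 s: v starts -16 m/s; Δx = -16·3 + ½·-5·3² = -70.5 m; v ends -31 m/s.
8–13 s: v starts -31 m/s; Δx = -31·5 + ½·5·5² = -92.5 m; v ends -6 m/s.
13–18 s: v starts -6 m/s; Δx = -6·5 + ½·-5·5² = -92.5 m; v ends -31 m/s.
x(18) = 0 + Σ Δx = -298 m.

-298 m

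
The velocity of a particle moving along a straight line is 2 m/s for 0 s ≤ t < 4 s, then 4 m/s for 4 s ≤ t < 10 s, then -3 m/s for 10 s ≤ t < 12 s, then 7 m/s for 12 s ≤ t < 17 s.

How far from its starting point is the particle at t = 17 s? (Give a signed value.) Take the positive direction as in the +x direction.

61 m

Net displacement equals the area under the velocity-time graph (areas below the axis count negative).
0–4 s: 2 × 4 = 8 m
4–10 s: 4 × 6 = 24 m
10–12 s: -3 × 2 = -6 m
12–17 s: 7 × 5 = 35 m
Net displacement = 61 m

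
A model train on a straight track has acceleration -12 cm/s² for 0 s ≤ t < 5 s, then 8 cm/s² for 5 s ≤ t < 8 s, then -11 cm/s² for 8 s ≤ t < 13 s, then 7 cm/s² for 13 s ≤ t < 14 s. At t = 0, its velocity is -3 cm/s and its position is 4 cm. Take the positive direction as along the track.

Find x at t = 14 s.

On each constant-a segment, Δv = aΔt and Δx = v₀Δt + ½aΔt²; chain segment to segment.
0–5 s: v starts -3 cm/s; Δx = -3·5 + ½·-12·5² = -165 cm; v ends -63 cm/s.
5–8 s: v starts -63 cm/s; Δx = -63·3 + ½·8·3² = -153 cm; v ends -39 cm/s.
8–13 s: v starts -39 cm/s; Δx = -39·5 + ½·-11·5² = -332.5 cm; v ends -94 cm/s.
13–14 s: v starts -94 cm/s; Δx = -94·1 + ½·7·1² = -90.5 cm; v ends -87 cm/s.
x(14) = 4 + Σ Δx = -737 cm.

-737 cm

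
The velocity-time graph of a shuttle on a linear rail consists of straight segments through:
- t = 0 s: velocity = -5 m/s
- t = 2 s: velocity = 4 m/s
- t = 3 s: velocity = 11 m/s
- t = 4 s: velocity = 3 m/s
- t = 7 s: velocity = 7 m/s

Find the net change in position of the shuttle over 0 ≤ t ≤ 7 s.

Displacement is the signed area under the v-t curve.
0–2 s: ½(-5 + 4)(2) = -1 m
2–3 s: ½(4 + 11)(1) = 7.5 m
3–4 s: ½(11 + 3)(1) = 7 m
4–7 s: ½(3 + 7)(3) = 15 m
Net displacement = 28.5 m

28.5 m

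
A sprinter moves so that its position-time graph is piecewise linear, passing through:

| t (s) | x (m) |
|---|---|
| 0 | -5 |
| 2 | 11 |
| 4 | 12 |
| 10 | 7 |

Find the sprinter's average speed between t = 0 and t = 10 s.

Average speed = (total path length)/(elapsed time); on a piecewise-linear x-t graph the path length is Σ|Δx|.
0–2 s: |Δx| = |11 − -5| = 16 m
2–4 s: |Δx| = |12 − 11| = 1 m
4–10 s: |Δx| = |7 − 12| = 5 m
Total path = 22 m; average speed = 22/10 = 2.2 m/s.

2.2 m/s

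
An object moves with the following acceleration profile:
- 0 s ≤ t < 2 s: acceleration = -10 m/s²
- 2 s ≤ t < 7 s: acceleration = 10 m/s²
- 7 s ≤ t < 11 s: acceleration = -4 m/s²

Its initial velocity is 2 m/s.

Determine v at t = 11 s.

16 m/s

Δv equals the area under the a-t graph; then v = v₀ + Δv.
0–2 s: -10 × 2 = -20 m/s
2–7 s: 10 × 5 = 50 m/s
7–11 s: -4 × 4 = -16 m/s
Δv = 14 m/s, so v(11) = 2 + (14) = 16 m/s.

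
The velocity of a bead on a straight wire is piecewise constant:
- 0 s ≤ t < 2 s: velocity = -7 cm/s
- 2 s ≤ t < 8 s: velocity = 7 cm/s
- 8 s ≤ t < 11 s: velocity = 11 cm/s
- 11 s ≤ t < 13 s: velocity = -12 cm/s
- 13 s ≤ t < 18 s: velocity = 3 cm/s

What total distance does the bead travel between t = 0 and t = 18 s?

Distance (not displacement) is the total path length: add the absolute areas under v-t.
0–2 s: |-7| × 2 = 14 cm
2–8 s: |7| × 6 = 42 cm
8–11 s: |11| × 3 = 33 cm
11–13 s: |-12| × 2 = 24 cm
13–18 s: |3| × 5 = 15 cm
Total distance = 128 cm

128 cm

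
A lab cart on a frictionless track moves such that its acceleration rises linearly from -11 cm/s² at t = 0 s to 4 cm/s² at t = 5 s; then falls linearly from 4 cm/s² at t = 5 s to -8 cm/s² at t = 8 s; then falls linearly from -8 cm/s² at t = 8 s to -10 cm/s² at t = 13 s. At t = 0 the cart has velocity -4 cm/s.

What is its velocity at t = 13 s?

Δv equals the area under the a-t graph; then v = v₀ + Δv.
0–5 s: ½(-11 + 4)(5) = -17.5 cm/s
5–8 s: ½(4 + -8)(3) = -6 cm/s
8–13 s: ½(-8 + -10)(5) = -45 cm/s
Δv = -68.5 cm/s, so v(13) = -4 + (-68.5) = -72.5 cm/s.

-72.5 cm/s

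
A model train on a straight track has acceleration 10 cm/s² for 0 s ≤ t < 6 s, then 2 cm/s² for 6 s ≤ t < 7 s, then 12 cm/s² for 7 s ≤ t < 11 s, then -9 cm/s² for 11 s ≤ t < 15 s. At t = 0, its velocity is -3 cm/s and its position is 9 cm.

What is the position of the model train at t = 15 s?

917 cm

On each constant-a segment, Δv = aΔt and Δx = v₀Δt + ½aΔt²; chain segment to segment.
0–6 s: v starts -3 cm/s; Δx = -3·6 + ½·10·6² = 162 cm; v ends 57 cm/s.
6–7 s: v starts 57 cm/s; Δx = 57·1 + ½·2·1² = 58 cm; v ends 59 cm/s.
7–11 s: v starts 59 cm/s; Δx = 59·4 + ½·12·4² = 332 cm; v ends 107 cm/s.
11–15 s: v starts 107 cm/s; Δx = 107·4 + ½·-9·4² = 356 cm; v ends 71 cm/s.
x(15) = 9 + Σ Δx = 917 cm.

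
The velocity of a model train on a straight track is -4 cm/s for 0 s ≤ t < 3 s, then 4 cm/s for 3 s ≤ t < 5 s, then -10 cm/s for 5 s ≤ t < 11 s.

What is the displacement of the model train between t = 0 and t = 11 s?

Displacement is the signed area under the v-t curve.
0–3 s: -4 × 3 = -12 cm
3–5 s: 4 × 2 = 8 cm
5–11 s: -10 × 6 = -60 cm
Net displacement = -64 cm

-64 cm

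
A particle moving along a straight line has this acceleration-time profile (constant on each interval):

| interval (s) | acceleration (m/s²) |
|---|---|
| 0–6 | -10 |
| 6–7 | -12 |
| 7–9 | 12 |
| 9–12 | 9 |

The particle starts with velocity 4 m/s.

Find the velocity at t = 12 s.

Δv equals the area under the a-t graph; then v = v₀ + Δv.
0–6 s: -10 × 6 = -60 m/s
6–7 s: -12 × 1 = -12 m/s
7–9 s: 12 × 2 = 24 m/s
9–12 s: 9 × 3 = 27 m/s
Δv = -21 m/s, so v(12) = 4 + (-21) = -17 m/s.

-17 m/s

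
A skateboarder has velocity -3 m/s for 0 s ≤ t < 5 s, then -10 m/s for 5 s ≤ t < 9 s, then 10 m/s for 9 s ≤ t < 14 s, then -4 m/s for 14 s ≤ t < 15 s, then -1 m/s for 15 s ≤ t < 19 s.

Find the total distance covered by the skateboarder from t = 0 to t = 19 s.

Total distance travelled is ∫|v| dt — sum the magnitudes of each area piece.
0–5 s: |-3| × 5 = 15 m
5–9 s: |-10| × 4 = 40 m
9–14 s: |10| × 5 = 50 m
14–15 s: |-4| × 1 = 4 m
15–19 s: |-1| × 4 = 4 m
Total distance = 113 m

113 m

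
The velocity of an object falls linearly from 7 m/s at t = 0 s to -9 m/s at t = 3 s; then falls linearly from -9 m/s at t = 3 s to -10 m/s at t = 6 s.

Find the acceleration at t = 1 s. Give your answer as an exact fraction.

-16/3 m/s²

Acceleration is the slope of the v-t graph on 0–3 s: (-9 − 7)/(3 − 0) = -16/3 m/s².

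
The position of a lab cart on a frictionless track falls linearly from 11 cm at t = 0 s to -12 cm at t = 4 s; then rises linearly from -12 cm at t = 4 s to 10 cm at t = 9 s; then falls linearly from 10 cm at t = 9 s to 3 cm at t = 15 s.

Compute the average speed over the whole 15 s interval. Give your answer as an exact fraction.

Average speed = (total path length)/(elapsed time); on a piecewise-linear x-t graph the path length is Σ|Δx|.
0–4 s: |Δx| = |-12 − 11| = 23 cm
4–9 s: |Δx| = |10 − -12| = 22 cm
9–15 s: |Δx| = |3 − 10| = 7 cm
Total path = 52 cm; average speed = 52/15 = 52/15 cm/s.

52/15 cm/s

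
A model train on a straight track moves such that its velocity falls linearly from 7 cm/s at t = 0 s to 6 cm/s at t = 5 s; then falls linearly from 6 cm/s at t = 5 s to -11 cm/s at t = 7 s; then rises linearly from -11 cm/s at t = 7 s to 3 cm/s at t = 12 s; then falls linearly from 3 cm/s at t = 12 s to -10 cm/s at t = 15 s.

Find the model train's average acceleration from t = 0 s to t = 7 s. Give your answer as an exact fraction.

-18/7 cm/s²

Average acceleration = Δv/Δt = (-11 − 7)/(7 − 0) = -18/7 cm/s².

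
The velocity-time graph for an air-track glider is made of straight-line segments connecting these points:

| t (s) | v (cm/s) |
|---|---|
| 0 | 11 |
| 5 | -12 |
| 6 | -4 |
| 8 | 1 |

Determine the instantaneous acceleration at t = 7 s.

Acceleration is the slope of the v-t graph on 6–8 s: (1 − -4)/(8 − 6) = 2.5 cm/s².

2.5 cm/s²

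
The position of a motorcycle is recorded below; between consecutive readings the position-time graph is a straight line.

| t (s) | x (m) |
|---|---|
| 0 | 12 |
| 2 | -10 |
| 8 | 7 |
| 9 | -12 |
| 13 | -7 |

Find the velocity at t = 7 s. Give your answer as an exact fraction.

17/6 m/s

Velocity is the slope of the x-t graph on 2–8 s: (7 − -10)/(8 − 2) = 17/6 m/s.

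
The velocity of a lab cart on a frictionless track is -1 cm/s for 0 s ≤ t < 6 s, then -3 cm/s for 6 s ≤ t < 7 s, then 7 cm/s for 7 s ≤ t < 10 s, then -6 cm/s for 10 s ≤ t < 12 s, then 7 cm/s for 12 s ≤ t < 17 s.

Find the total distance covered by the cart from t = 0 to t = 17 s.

77 cm

Total distance travelled is ∫|v| dt — sum the magnitudes of each area piece.
0–6 s: |-1| × 6 = 6 cm
6–7 s: |-3| × 1 = 3 cm
7–10 s: |7| × 3 = 21 cm
10–12 s: |-6| × 2 = 12 cm
12–17 s: |7| × 5 = 35 cm
Total distance = 77 cm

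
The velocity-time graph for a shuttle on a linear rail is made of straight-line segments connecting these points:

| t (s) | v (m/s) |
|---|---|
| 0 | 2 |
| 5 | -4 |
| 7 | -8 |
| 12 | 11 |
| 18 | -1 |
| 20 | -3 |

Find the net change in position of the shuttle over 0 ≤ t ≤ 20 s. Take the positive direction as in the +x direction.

Net displacement equals the area under the velocity-time graph (areas below the axis count negative).
0–5 s: ½(2 + -4)(5) = -5 m
5–7 s: ½(-4 + -8)(2) = -12 m
7–12 s: ½(-8 + 11)(5) = 7.5 m
12–18 s: ½(11 + -1)(6) = 30 m
18–20 s: ½(-1 + -3)(2) = -4 m
Net displacement = 16.5 m

16.5 m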